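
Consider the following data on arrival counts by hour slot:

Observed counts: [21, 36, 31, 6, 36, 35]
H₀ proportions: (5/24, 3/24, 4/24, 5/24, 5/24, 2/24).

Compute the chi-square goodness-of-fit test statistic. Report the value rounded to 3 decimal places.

test statistic = 73.451

n = 165; E_i = n·p_i = [34.38, 20.62, 27.50, 34.38, 34.38, 13.75]
χ² = (21−34.38)²/34.38 + (36−20.62)²/20.62 + (31−27.50)²/27.50 + (6−34.38)²/34.38 + (36−34.38)²/34.38 + (35−13.75)²/13.75 = 73.4509
df = 5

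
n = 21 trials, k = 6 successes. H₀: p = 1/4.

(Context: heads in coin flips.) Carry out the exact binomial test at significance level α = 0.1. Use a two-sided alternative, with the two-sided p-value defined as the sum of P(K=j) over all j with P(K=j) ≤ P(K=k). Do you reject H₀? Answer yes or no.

Exact binomial: n=21, k=6, p₀=1/4=0.2500
P(X=j) = C(n,j)·p₀^j·(1−p₀)^(n−j); p = Σ P(X=j) over j with P(X=j) ≤ P(X=6)
p-value (two-sided) = 0.80083
At α=0.1: p ≥ α → fail to reject H₀

reject H₀: no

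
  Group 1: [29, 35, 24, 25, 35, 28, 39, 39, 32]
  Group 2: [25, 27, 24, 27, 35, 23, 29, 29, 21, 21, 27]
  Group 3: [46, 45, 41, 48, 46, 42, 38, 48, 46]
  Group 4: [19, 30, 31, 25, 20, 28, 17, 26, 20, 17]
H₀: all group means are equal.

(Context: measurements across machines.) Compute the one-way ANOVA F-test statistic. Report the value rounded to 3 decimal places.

Group means [31.78, 26.18, 44.44, 23.30], grand mean 30.949
SSB = Σnᵢ(x̄ᵢ−x̄)² = 2480.383; SSW = ΣΣ(x−x̄ᵢ)² = 767.514
MSB = 2480.383/3 = 826.7944; MSW = 767.514/35 = 21.9290
F = MSB/MSW = 37.7033
df = (3, 35)

test statistic = 37.703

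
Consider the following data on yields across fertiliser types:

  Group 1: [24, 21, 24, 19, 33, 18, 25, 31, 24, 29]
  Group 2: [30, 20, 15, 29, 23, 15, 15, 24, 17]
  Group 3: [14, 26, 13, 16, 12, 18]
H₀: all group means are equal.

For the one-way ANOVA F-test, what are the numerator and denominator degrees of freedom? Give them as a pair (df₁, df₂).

degrees of freedom = [2, 22]

k = 3 groups, N = 25 total
df = (k−1, N−k) = (3−1, 25−3) = (2, 22)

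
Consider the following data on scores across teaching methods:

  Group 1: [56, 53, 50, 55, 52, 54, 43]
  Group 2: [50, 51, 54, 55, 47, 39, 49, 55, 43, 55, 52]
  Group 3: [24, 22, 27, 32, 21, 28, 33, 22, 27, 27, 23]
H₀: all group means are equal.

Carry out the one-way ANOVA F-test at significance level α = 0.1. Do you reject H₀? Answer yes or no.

reject H₀: yes

Group means [51.86, 50.00, 26.00], grand mean 41.345
SSB = Σnᵢ(x̄ᵢ−x̄)² = 4187.695; SSW = ΣΣ(x−x̄ᵢ)² = 552.857
MSB = 4187.695/2 = 2093.8473; MSW = 552.857/26 = 21.2637
F = MSB/MSW = 98.4703
df = (2, 26)
p-value (upper-tail) = 0.00000
At α=0.1: p < α → reject H₀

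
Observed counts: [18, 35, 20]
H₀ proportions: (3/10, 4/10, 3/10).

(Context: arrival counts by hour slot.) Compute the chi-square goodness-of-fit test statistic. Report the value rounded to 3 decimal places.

n = 73; E_i = n·p_i = [21.90, 29.20, 21.90]
χ² = (18−21.90)²/21.90 + (35−29.20)²/29.20 + (20−21.90)²/21.90 = 2.0114
df = 2

test statistic = 2.011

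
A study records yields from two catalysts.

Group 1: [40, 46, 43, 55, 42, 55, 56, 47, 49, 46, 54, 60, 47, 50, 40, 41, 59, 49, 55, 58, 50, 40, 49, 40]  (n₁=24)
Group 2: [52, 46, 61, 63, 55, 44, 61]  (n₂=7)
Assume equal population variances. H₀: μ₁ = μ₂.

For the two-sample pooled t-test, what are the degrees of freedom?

df = n₁ + n₂ − 2 = 24 + 7 − 2 = 29

degrees of freedom = 29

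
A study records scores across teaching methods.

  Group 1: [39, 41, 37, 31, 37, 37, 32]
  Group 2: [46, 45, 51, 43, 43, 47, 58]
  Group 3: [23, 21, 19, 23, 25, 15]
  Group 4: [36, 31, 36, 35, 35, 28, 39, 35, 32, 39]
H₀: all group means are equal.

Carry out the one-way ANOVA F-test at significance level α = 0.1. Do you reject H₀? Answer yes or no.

Group means [36.29, 47.57, 21.00, 34.60], grand mean 35.300
SSB = Σnᵢ(x̄ᵢ−x̄)² = 2292.757; SSW = ΣΣ(x−x̄ᵢ)² = 419.543
MSB = 2292.757/3 = 764.2524; MSW = 419.543/26 = 16.1363
F = MSB/MSW = 47.3624
df = (3, 26)
p-value (upper-tail) = 0.00000
At α=0.1: p < α → reject H₀

reject H₀: yes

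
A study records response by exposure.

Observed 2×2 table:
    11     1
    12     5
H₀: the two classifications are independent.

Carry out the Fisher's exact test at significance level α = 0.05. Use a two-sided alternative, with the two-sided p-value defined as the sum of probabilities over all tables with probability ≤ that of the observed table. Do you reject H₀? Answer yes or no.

reject H₀: no

Margins: r₁=12, r₂=17, c₁=23, c₂=6, n=29
p_obs = C(12,11)·C(17,12)/C(29,23); sum pmf over tables with pmf ≤ p_obs
p-value (two-sided) = 0.35439
At α=0.05: p ≥ α → fail to reject H₀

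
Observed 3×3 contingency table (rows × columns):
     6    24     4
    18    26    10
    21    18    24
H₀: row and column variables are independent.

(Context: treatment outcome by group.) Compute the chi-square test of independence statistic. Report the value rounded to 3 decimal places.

Row totals [34, 54, 63], col totals [45, 68, 38], n=151
χ² = (6−10.13)²/10.13 + (24−15.31)²/15.31 + (4−8.56)²/8.56 + (18−16.09)²/16.09 + (26−24.32)²/24.32 + (10−13.59)²/13.59 + (21−18.77)²/18.77 + (18−28.37)²/28.37 + (24−15.85)²/15.85 = 18.5727
df = 4

test statistic = 18.573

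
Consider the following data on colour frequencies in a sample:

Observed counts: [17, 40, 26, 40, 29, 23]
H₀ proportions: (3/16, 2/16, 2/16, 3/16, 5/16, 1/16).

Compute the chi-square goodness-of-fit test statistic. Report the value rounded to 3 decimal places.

n = 175; E_i = n·p_i = [32.81, 21.88, 21.88, 32.81, 54.69, 10.94]
χ² = (17−32.81)²/32.81 + (40−21.88)²/21.88 + (26−21.88)²/21.88 + (40−32.81)²/32.81 + (29−54.69)²/54.69 + (23−10.94)²/10.94 = 50.3592
df = 5

test statistic = 50.359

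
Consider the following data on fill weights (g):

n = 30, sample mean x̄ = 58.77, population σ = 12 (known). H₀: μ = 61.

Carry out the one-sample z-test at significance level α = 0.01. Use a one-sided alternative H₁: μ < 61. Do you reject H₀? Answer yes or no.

SE = σ/√n = 12/√30 = 2.1909
z = (x̄−μ₀)/SE = (58.77−61)/2.1909 = -1.0179
p-value (one-sided, H₁ less) = 0.15437
At α=0.01: p ≥ α → fail to reject H₀

reject H₀: no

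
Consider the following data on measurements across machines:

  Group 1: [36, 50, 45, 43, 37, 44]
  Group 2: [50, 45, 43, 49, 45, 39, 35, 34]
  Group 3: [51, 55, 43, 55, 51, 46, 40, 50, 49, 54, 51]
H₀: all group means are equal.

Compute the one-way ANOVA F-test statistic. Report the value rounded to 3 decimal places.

Group means [42.50, 42.50, 49.55], grand mean 45.600
SSB = Σnᵢ(x̄ᵢ−x̄)² = 305.773; SSW = ΣΣ(x−x̄ᵢ)² = 622.227
MSB = 305.773/2 = 152.8864; MSW = 622.227/22 = 28.2831
F = MSB/MSW = 5.4056
df = (2, 22)

test statistic = 5.406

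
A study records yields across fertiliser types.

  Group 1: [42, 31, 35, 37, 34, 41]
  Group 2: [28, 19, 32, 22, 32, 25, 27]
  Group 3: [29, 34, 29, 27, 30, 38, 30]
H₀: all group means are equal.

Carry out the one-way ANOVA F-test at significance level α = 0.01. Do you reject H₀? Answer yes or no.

reject H₀: yes

Group means [36.67, 26.43, 31.00], grand mean 31.100
SSB = Σnᵢ(x̄ᵢ−x̄)² = 338.752; SSW = ΣΣ(x−x̄ᵢ)² = 315.048
MSB = 338.752/2 = 169.3762; MSW = 315.048/17 = 18.5322
F = MSB/MSW = 9.1396
df = (2, 17)
p-value (upper-tail) = 0.00202
At α=0.01: p < α → reject H₀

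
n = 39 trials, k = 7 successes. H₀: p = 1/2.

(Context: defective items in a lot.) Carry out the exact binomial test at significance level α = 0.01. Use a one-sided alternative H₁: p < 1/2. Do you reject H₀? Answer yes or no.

Exact binomial: n=39, k=7, p₀=1/2=0.5000
P(X≤7) from Σ C(n,i)·p₀^i·(1−p₀)^(n−i)
p-value (one-sided, H₁ less) = 0.00004
At α=0.01: p < α → reject H₀

reject H₀: yes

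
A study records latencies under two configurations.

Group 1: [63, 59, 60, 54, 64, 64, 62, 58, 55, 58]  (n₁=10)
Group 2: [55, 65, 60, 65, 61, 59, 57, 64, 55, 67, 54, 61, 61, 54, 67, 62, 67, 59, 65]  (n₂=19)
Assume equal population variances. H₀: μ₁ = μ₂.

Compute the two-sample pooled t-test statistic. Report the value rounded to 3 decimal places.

x̄₁=59.700, s₁=3.561, n₁=10
x̄₂=60.947, s₂=4.478, n₂=19
s_p² = [9·3.561² + 18·4.478²]/27 = 17.5943
SE = √(s_p²·(1/10+1/19)) = 1.6387
t = (59.700−60.947)/1.6387 = -0.7612
df = 27

test statistic = -0.761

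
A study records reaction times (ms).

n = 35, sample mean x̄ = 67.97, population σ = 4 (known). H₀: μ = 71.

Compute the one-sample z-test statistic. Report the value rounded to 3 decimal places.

SE = σ/√n = 4/√35 = 0.6761
z = (x̄−μ₀)/SE = (67.97−71)/0.6761 = -4.4814

test statistic = -4.481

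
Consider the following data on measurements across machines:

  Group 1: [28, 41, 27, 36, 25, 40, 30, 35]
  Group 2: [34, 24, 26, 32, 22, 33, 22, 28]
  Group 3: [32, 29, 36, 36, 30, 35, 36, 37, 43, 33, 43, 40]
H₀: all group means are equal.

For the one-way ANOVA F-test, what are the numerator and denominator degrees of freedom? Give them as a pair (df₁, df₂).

k = 3 groups, N = 28 total
df = (k−1, N−k) = (3−1, 28−3) = (2, 25)

degrees of freedom = [2, 25]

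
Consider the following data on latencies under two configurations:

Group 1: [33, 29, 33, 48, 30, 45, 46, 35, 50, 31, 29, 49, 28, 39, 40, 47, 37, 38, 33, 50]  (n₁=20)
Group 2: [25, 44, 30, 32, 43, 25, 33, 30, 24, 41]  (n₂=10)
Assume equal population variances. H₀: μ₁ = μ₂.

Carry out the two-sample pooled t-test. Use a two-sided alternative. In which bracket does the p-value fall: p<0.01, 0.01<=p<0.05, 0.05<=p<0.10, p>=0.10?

x̄₁=38.500, s₁=7.824, n₁=20
x̄₂=32.700, s₂=7.543, n₂=10
s_p² = [19·7.824² + 9·7.543²]/28 = 59.8250
SE = √(s_p²·(1/20+1/10)) = 2.9956
t = (38.500−32.700)/2.9956 = 1.9362
df = 28
p-value (two-sided) = 0.06300
→ bracket: 0.05<=p<0.10

p-value bracket: 0.05<=p<0.10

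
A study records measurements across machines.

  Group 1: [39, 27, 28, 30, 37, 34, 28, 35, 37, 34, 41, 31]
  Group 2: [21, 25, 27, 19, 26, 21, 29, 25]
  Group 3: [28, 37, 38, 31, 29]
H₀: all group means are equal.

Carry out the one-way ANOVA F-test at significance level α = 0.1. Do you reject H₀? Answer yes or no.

Group means [33.42, 24.12, 32.60], grand mean 30.280
SSB = Σnᵢ(x̄ᵢ−x̄)² = 448.048; SSW = ΣΣ(x−x̄ᵢ)² = 402.992
MSB = 448.048/2 = 224.0242; MSW = 402.992/22 = 18.3178
F = MSB/MSW = 12.2299
df = (2, 22)
p-value (upper-tail) = 0.00027
At α=0.1: p < α → reject H₀

reject H₀: yes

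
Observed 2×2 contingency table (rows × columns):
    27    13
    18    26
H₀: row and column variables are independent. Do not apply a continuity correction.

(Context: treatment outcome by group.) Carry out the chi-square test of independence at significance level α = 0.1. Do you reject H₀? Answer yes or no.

Row totals [40, 44], col totals [45, 39], n=84
χ² = (27−21.43)²/21.43 + (13−18.57)²/18.57 + (18−23.57)²/23.57 + (26−20.43)²/20.43 = 5.9564
df = 1
p-value (upper-tail) = 0.01466
At α=0.1: p < α → reject H₀

reject H₀: yes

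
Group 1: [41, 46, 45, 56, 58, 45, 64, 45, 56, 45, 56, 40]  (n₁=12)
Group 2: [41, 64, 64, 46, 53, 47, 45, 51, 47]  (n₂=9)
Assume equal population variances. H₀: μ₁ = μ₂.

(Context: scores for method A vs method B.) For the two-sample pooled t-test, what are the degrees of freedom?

df = n₁ + n₂ − 2 = 12 + 9 − 2 = 19

degrees of freedom = 19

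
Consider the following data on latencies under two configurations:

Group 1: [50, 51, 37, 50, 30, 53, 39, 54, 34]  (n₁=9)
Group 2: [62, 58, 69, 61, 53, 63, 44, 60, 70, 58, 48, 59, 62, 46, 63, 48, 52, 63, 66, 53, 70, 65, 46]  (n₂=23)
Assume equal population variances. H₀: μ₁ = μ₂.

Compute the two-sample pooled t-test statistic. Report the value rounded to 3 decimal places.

test statistic = -4.271

x̄₁=44.222, s₁=9.162, n₁=9
x̄₂=58.217, s₂=8.011, n₂=23
s_p² = [8·9.162² + 22·8.011²]/30 = 69.4490
SE = √(s_p²·(1/9+1/23)) = 3.2766
t = (44.222−58.217)/3.2766 = -4.2713
df = 30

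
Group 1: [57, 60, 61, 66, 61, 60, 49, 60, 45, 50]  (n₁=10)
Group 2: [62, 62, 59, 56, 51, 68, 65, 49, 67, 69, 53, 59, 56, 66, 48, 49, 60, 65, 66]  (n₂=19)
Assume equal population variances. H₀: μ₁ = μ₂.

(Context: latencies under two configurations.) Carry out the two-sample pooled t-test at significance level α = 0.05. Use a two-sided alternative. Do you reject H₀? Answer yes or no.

x̄₁=56.900, s₁=6.641, n₁=10
x̄₂=59.474, s₂=6.947, n₂=19
s_p² = [9·6.641² + 18·6.947²]/27 = 46.8754
SE = √(s_p²·(1/10+1/19)) = 2.6748
t = (56.900−59.474)/2.6748 = -0.9622
df = 27
p-value (two-sided) = 0.34449
At α=0.05: p ≥ α → fail to reject H₀

reject H₀: no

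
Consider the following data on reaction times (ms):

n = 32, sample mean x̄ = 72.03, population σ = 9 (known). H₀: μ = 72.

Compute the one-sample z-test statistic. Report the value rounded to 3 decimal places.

test statistic = 0.019

SE = σ/√n = 9/√32 = 1.5910
z = (x̄−μ₀)/SE = (72.03−72)/1.5910 = 0.0189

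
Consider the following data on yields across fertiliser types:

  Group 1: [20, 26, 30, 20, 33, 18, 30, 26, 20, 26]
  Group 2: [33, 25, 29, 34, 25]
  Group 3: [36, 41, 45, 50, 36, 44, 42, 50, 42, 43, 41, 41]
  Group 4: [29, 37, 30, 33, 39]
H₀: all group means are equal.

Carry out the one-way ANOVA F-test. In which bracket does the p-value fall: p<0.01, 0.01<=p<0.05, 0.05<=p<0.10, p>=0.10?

p-value bracket: p<0.01

Group means [24.90, 29.20, 42.58, 33.60], grand mean 33.562
SSB = Σnᵢ(x̄ᵢ−x̄)² = 1822.058; SSW = ΣΣ(x−x̄ᵢ)² = 601.817
MSB = 1822.058/3 = 607.3528; MSW = 601.817/28 = 21.4935
F = MSB/MSW = 28.2576
df = (3, 28)
p-value (upper-tail) = 0.00000
→ bracket: p<0.01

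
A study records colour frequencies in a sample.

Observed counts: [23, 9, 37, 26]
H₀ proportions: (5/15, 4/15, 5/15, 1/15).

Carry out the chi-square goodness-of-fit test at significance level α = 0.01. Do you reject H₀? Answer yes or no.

n = 95; E_i = n·p_i = [31.67, 25.33, 31.67, 6.33]
χ² = (23−31.67)²/31.67 + (9−25.33)²/25.33 + (37−31.67)²/31.67 + (26−6.33)²/6.33 = 74.8711
df = 3
p-value (upper-tail) = 0.00000
At α=0.01: p < α → reject H₀

reject H₀: yes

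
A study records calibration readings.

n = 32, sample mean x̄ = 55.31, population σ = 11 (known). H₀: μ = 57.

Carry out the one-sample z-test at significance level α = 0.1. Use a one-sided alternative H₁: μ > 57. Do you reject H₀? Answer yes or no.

reject H₀: no

SE = σ/√n = 11/√32 = 1.9445
z = (x̄−μ₀)/SE = (55.31−57)/1.9445 = -0.8691
p-value (one-sided, H₁ greater) = 0.80760
At α=0.1: p ≥ α → fail to reject H₀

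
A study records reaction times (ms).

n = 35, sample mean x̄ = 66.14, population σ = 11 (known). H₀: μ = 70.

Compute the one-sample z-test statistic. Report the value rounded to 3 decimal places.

test statistic = -2.076

SE = σ/√n = 11/√35 = 1.8593
z = (x̄−μ₀)/SE = (66.14−70)/1.8593 = -2.0760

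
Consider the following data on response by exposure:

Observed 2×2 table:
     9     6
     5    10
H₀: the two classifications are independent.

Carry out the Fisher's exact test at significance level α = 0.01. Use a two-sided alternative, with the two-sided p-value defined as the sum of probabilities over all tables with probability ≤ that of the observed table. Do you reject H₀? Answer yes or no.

Margins: r₁=15, r₂=15, c₁=14, c₂=16, n=30
p_obs = C(15,9)·C(15,5)/C(30,14); sum pmf over tables with pmf ≤ p_obs
p-value (two-sided) = 0.27230
At α=0.01: p ≥ α → fail to reject H₀

reject H₀: no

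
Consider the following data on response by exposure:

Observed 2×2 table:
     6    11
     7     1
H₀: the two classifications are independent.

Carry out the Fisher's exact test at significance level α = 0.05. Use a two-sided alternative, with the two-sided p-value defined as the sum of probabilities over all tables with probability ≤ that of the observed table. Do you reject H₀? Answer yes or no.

Margins: r₁=17, r₂=8, c₁=13, c₂=12, n=25
p_obs = C(17,6)·C(8,7)/C(25,13); sum pmf over tables with pmf ≤ p_obs
p-value (two-sided) = 0.03021
At α=0.05: p < α → reject H₀

reject H₀: yes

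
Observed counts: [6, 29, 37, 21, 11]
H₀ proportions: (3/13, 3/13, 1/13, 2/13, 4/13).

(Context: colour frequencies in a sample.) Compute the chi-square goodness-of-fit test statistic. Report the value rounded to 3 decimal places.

test statistic = 135.010

n = 104; E_i = n·p_i = [24.00, 24.00, 8.00, 16.00, 32.00]
χ² = (6−24.00)²/24.00 + (29−24.00)²/24.00 + (37−8.00)²/8.00 + (21−16.00)²/16.00 + (11−32.00)²/32.00 = 135.0104
df = 4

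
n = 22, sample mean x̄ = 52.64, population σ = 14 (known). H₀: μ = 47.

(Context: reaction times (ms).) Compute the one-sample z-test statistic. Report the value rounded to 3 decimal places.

test statistic = 1.890

SE = σ/√n = 14/√22 = 2.9848
z = (x̄−μ₀)/SE = (52.64−47)/2.9848 = 1.8896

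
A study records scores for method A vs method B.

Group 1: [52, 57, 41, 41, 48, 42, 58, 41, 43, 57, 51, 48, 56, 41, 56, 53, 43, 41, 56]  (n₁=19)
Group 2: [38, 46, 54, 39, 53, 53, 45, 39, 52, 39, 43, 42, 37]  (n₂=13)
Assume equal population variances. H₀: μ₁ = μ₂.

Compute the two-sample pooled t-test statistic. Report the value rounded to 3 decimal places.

test statistic = 1.706

x̄₁=48.684, s₁=6.775, n₁=19
x̄₂=44.615, s₂=6.397, n₂=13
s_p² = [18·6.775² + 12·6.397²]/30 = 43.9061
SE = √(s_p²·(1/19+1/13)) = 2.3850
t = (48.684−44.615)/2.3850 = 1.7060
df = 30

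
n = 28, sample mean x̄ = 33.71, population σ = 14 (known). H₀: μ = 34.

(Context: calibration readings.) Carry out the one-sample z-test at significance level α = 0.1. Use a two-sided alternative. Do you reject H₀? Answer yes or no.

SE = σ/√n = 14/√28 = 2.6458
z = (x̄−μ₀)/SE = (33.71−34)/2.6458 = -0.1096
p-value (two-sided) = 0.91272
At α=0.1: p ≥ α → fail to reject H₀

reject H₀: no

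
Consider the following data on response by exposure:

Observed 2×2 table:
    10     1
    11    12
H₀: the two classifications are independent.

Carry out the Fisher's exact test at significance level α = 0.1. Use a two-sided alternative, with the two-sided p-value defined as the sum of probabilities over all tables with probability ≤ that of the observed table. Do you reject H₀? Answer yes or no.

reject H₀: yes

Margins: r₁=11, r₂=23, c₁=21, c₂=13, n=34
p_obs = C(11,10)·C(23,11)/C(34,21); sum pmf over tables with pmf ≤ p_obs
p-value (two-sided) = 0.02379
At α=0.1: p < α → reject H₀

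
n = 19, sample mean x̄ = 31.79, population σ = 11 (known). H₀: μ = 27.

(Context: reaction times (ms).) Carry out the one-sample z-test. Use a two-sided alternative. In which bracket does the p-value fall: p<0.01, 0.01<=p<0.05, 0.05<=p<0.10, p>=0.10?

SE = σ/√n = 11/√19 = 2.5236
z = (x̄−μ₀)/SE = (31.79−27)/2.5236 = 1.8981
p-value (two-sided) = 0.05768
→ bracket: 0.05<=p<0.10

p-value bracket: 0.05<=p<0.10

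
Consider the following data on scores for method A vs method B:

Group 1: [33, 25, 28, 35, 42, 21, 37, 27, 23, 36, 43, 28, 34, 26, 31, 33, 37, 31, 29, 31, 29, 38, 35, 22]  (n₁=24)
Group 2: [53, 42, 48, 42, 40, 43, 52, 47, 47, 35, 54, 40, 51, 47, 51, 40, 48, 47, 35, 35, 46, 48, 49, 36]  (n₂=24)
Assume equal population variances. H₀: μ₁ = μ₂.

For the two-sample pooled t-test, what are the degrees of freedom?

degrees of freedom = 46

df = n₁ + n₂ − 2 = 24 + 24 − 2 = 46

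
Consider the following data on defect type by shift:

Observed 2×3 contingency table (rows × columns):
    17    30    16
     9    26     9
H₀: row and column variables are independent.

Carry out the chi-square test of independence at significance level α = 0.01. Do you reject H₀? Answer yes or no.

reject H₀: no

Row totals [63, 44], col totals [26, 56, 25], n=107
χ² = (17−15.31)²/15.31 + (30−32.97)²/32.97 + (16−14.72)²/14.72 + (9−10.69)²/10.69 + (26−23.03)²/23.03 + (9−10.28)²/10.28 = 1.3768
df = 2
p-value (upper-tail) = 0.50237
At α=0.01: p ≥ α → fail to reject H₀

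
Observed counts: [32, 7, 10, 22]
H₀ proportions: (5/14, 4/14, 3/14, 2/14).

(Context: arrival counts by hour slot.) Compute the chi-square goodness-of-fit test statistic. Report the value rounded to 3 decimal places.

test statistic = 26.090

n = 71; E_i = n·p_i = [25.36, 20.29, 15.21, 10.14]
χ² = (32−25.36)²/25.36 + (7−20.29)²/20.29 + (10−15.21)²/15.21 + (22−10.14)²/10.14 = 26.0897
df = 3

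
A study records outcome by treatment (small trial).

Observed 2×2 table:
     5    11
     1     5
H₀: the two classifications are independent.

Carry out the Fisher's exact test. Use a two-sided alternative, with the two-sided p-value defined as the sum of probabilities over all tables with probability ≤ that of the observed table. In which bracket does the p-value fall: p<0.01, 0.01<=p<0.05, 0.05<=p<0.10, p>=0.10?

p-value bracket: p>=0.10

Margins: r₁=16, r₂=6, c₁=6, c₂=16, n=22
p_obs = C(16,5)·C(6,1)/C(22,6); sum pmf over tables with pmf ≤ p_obs
p-value (two-sided) = 0.63411
→ bracket: p>=0.10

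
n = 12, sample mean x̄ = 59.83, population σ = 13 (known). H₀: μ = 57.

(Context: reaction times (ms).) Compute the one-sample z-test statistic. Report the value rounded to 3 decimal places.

test statistic = 0.754

SE = σ/√n = 13/√12 = 3.7528
z = (x̄−μ₀)/SE = (59.83−57)/3.7528 = 0.7541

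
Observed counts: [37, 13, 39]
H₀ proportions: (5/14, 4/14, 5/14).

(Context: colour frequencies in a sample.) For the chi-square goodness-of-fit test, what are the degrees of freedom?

df = k − 1 = 3 − 1 = 2

degrees of freedom = 2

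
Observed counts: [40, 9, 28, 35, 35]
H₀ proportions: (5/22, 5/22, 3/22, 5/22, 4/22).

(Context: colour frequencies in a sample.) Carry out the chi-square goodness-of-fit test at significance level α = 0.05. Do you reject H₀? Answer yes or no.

n = 147; E_i = n·p_i = [33.41, 33.41, 20.05, 33.41, 26.73]
χ² = (40−33.41)²/33.41 + (9−33.41)²/33.41 + (28−20.05)²/20.05 + (35−33.41)²/33.41 + (35−26.73)²/26.73 = 24.9268
df = 4
p-value (upper-tail) = 0.00005
At α=0.05: p < α → reject H₀

reject H₀: yes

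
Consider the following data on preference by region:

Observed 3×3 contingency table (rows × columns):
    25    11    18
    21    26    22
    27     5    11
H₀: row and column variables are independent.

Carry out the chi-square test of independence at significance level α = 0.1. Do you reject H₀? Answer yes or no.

reject H₀: yes

Row totals [54, 69, 43], col totals [73, 42, 51], n=166
χ² = (25−23.75)²/23.75 + (11−13.66)²/13.66 + (18−16.59)²/16.59 + (21−30.34)²/30.34 + (26−17.46)²/17.46 + (22−21.20)²/21.20 + (27−18.91)²/18.91 + (5−10.88)²/10.88 + (11−13.21)²/13.21 = 14.8006
df = 4
p-value (upper-tail) = 0.00513
At α=0.1: p < α → reject H₀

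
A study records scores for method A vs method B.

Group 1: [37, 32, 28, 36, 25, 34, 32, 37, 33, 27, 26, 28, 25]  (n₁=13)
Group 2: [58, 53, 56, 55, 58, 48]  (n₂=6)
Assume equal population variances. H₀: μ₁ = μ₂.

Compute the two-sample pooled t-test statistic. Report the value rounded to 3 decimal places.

test statistic = -11.273

x̄₁=30.769, s₁=4.494, n₁=13
x̄₂=54.667, s₂=3.777, n₂=6
s_p² = [12·4.494² + 5·3.777²]/17 = 18.4495
SE = √(s_p²·(1/13+1/6)) = 2.1199
t = (30.769−54.667)/2.1199 = -11.2727
df = 17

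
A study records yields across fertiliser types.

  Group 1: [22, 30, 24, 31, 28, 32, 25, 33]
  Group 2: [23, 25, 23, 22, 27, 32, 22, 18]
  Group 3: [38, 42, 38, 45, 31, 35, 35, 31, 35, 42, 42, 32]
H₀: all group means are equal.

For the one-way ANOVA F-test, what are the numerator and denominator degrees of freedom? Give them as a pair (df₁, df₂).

k = 3 groups, N = 28 total
df = (k−1, N−k) = (3−1, 28−3) = (2, 25)

degrees of freedom = [2, 25]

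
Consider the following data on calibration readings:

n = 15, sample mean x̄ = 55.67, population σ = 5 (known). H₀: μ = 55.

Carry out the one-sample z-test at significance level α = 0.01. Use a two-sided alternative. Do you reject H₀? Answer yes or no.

SE = σ/√n = 5/√15 = 1.2910
z = (x̄−μ₀)/SE = (55.67−55)/1.2910 = 0.5190
p-value (two-sided) = 0.60377
At α=0.01: p ≥ α → fail to reject H₀

reject H₀: no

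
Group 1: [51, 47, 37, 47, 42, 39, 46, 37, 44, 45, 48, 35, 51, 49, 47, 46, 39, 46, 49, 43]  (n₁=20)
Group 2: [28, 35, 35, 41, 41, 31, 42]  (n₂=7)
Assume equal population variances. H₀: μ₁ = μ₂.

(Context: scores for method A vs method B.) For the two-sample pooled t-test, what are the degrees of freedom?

df = n₁ + n₂ − 2 = 20 + 7 − 2 = 25

degrees of freedom = 25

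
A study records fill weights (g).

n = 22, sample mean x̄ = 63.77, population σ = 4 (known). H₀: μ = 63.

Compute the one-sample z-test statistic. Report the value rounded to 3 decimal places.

test statistic = 0.903

SE = σ/√n = 4/√22 = 0.8528
z = (x̄−μ₀)/SE = (63.77−63)/0.8528 = 0.9029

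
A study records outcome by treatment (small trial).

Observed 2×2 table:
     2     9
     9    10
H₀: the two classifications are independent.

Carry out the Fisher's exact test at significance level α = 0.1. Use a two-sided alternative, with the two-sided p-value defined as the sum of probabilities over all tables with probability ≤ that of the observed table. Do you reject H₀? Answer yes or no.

reject H₀: no

Margins: r₁=11, r₂=19, c₁=11, c₂=19, n=30
p_obs = C(11,2)·C(19,9)/C(30,11); sum pmf over tables with pmf ≤ p_obs
p-value (two-sided) = 0.13951
At α=0.1: p ≥ α → fail to reject H₀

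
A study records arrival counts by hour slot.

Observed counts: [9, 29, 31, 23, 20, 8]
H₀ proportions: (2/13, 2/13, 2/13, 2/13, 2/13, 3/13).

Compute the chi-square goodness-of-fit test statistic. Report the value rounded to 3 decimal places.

n = 120; E_i = n·p_i = [18.46, 18.46, 18.46, 18.46, 18.46, 27.69]
χ² = (9−18.46)²/18.46 + (29−18.46)²/18.46 + (31−18.46)²/18.46 + (23−18.46)²/18.46 + (20−18.46)²/18.46 + (8−27.69)²/27.69 = 34.6278
df = 5

test statistic = 34.628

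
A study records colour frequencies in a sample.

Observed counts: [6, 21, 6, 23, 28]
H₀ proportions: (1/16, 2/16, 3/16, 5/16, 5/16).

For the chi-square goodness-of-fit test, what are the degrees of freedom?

degrees of freedom = 4

df = k − 1 = 5 − 1 = 4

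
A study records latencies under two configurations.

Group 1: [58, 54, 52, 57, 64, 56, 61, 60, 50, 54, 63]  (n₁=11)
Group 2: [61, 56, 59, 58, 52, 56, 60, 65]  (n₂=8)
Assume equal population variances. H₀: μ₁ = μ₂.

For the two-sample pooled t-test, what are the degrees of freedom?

df = n₁ + n₂ − 2 = 11 + 8 − 2 = 17

degrees of freedom = 17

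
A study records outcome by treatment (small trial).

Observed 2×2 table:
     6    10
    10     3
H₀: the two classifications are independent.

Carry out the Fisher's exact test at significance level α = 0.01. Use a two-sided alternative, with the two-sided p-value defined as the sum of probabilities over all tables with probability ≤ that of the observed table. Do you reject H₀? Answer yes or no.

Margins: r₁=16, r₂=13, c₁=16, c₂=13, n=29
p_obs = C(16,6)·C(13,10)/C(29,16); sum pmf over tables with pmf ≤ p_obs
p-value (two-sided) = 0.06080
At α=0.01: p ≥ α → fail to reject H₀

reject H₀: no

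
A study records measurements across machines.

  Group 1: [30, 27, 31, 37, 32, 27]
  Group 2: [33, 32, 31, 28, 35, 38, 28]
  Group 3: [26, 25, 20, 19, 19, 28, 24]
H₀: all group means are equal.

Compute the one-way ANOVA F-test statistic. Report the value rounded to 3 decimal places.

test statistic = 12.397

Group means [30.67, 32.14, 23.00], grand mean 28.500
SSB = Σnᵢ(x̄ᵢ−x̄)² = 332.810; SSW = ΣΣ(x−x̄ᵢ)² = 228.190
MSB = 332.810/2 = 166.4048; MSW = 228.190/17 = 13.4230
F = MSB/MSW = 12.3970
df = (2, 17)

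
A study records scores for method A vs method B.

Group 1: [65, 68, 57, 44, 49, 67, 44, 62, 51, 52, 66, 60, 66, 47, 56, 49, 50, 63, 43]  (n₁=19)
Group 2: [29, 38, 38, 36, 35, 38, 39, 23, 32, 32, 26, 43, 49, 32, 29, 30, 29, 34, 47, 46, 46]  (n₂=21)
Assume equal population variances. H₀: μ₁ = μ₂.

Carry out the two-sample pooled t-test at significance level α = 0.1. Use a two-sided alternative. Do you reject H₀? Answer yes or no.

x̄₁=55.737, s₁=8.691, n₁=19
x̄₂=35.762, s₂=7.293, n₂=21
s_p² = [18·8.691² + 20·7.293²]/38 = 63.7762
SE = √(s_p²·(1/19+1/21)) = 2.5286
t = (55.737−35.762)/2.5286 = 7.8997
df = 38
p-value (two-sided) = 0.00000
At α=0.1: p < α → reject H₀

reject H₀: yes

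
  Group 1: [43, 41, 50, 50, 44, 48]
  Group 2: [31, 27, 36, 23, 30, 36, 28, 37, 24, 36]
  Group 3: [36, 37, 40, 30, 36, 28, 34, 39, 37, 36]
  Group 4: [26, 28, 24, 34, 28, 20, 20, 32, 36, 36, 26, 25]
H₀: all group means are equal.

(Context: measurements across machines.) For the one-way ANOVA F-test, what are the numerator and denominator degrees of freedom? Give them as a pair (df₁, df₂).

k = 4 groups, N = 38 total
df = (k−1, N−k) = (4−1, 38−4) = (3, 34)

degrees of freedom = [3, 34]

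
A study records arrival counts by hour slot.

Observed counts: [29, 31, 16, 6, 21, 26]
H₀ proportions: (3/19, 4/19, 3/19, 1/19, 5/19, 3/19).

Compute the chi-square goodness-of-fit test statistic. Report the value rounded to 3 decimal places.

n = 129; E_i = n·p_i = [20.37, 27.16, 20.37, 6.79, 33.95, 20.37]
χ² = (29−20.37)²/20.37 + (31−27.16)²/27.16 + (16−20.37)²/20.37 + (6−6.79)²/6.79 + (21−33.95)²/33.95 + (26−20.37)²/20.37 = 11.7252
df = 5

test statistic = 11.725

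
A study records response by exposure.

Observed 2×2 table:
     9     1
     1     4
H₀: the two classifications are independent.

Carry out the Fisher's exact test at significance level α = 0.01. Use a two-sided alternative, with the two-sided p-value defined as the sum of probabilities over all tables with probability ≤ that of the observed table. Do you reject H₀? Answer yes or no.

Margins: r₁=10, r₂=5, c₁=10, c₂=5, n=15
p_obs = C(10,9)·C(5,1)/C(15,10); sum pmf over tables with pmf ≤ p_obs
p-value (two-sided) = 0.01698
At α=0.01: p ≥ α → fail to reject H₀

reject H₀: no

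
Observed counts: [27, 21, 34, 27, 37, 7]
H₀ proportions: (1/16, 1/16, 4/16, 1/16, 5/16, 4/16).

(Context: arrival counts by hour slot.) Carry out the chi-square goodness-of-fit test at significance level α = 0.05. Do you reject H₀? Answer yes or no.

reject H₀: yes

n = 153; E_i = n·p_i = [9.56, 9.56, 38.25, 9.56, 47.81, 38.25]
χ² = (27−9.56)²/9.56 + (21−9.56)²/9.56 + (34−38.25)²/38.25 + (27−9.56)²/9.56 + (37−47.81)²/47.81 + (7−38.25)²/38.25 = 105.7242
df = 5
p-value (upper-tail) = 0.00000
At α=0.05: p < α → reject H₀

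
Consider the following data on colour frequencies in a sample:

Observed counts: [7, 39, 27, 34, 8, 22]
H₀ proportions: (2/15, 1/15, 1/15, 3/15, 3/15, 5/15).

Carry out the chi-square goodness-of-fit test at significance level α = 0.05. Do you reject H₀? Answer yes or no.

n = 137; E_i = n·p_i = [18.27, 9.13, 9.13, 27.40, 27.40, 45.67]
χ² = (7−18.27)²/18.27 + (39−9.13)²/9.13 + (27−9.13)²/9.13 + (34−27.40)²/27.40 + (8−27.40)²/27.40 + (22−45.67)²/45.67 = 167.1569
df = 5
p-value (upper-tail) = 0.00000
At α=0.05: p < α → reject H₀

reject H₀: yes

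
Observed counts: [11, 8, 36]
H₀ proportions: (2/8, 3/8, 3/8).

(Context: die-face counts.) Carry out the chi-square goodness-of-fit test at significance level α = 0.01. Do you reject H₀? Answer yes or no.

n = 55; E_i = n·p_i = [13.75, 20.62, 20.62]
χ² = (11−13.75)²/13.75 + (8−20.62)²/20.62 + (36−20.62)²/20.62 = 19.7394
df = 2
p-value (upper-tail) = 0.00005
At α=0.01: p < α → reject H₀

reject H₀: yes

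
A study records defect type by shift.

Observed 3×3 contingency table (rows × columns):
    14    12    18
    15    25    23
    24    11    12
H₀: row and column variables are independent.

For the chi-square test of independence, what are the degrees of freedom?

degrees of freedom = 4

df = (r−1)(c−1) = (3−1)·(3−1) = 4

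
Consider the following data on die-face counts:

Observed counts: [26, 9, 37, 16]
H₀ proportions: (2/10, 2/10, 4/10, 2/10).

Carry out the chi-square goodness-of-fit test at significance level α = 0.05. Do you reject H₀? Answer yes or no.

reject H₀: yes

n = 88; E_i = n·p_i = [17.60, 17.60, 35.20, 17.60]
χ² = (26−17.60)²/17.60 + (9−17.60)²/17.60 + (37−35.20)²/35.20 + (16−17.60)²/17.60 = 8.4489
df = 3
p-value (upper-tail) = 0.03759
At α=0.05: p < α → reject H₀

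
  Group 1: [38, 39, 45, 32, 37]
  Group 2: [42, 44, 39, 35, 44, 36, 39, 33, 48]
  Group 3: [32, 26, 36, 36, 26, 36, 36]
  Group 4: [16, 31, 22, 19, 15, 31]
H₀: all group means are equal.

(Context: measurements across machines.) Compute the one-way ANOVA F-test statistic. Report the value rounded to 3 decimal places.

test statistic = 14.260

Group means [38.20, 40.00, 32.57, 22.33], grand mean 33.815
SSB = Σnᵢ(x̄ᵢ−x̄)² = 1242.226; SSW = ΣΣ(x−x̄ᵢ)² = 667.848
MSB = 1242.226/3 = 414.0755; MSW = 667.848/23 = 29.0369
F = MSB/MSW = 14.2603
df = (3, 23)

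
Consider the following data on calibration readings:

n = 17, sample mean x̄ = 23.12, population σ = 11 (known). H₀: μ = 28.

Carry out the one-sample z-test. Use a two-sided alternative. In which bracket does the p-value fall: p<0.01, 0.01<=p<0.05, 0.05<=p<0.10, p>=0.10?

SE = σ/√n = 11/√17 = 2.6679
z = (x̄−μ₀)/SE = (23.12−28)/2.6679 = -1.8292
p-value (two-sided) = 0.06738
→ bracket: 0.05<=p<0.10

p-value bracket: 0.05<=p<0.10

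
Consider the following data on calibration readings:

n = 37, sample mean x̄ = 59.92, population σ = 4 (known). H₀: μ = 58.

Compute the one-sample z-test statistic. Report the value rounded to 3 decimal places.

SE = σ/√n = 4/√37 = 0.6576
z = (x̄−μ₀)/SE = (59.92−58)/0.6576 = 2.9197

test statistic = 2.920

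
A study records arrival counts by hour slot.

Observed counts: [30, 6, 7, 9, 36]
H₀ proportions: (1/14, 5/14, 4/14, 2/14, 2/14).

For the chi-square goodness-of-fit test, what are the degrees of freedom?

df = k − 1 = 5 − 1 = 4

degrees of freedom = 4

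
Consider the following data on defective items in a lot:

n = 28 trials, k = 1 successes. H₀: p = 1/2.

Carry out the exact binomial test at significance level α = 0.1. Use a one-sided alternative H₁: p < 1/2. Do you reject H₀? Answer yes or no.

reject H₀: yes

Exact binomial: n=28, k=1, p₀=1/2=0.5000
P(X≤1) from Σ C(n,i)·p₀^i·(1−p₀)^(n−i)
p-value (one-sided, H₁ less) = 0.00000
At α=0.1: p < α → reject H₀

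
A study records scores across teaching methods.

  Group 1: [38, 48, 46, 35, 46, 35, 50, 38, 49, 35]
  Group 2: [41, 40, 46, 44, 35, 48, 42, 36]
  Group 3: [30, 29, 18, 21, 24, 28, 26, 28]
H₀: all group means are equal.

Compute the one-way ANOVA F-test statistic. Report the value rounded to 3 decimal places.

Group means [42.00, 41.50, 25.50], grand mean 36.769
SSB = Σnᵢ(x̄ᵢ−x̄)² = 1468.615; SSW = ΣΣ(x−x̄ᵢ)² = 628.000
MSB = 1468.615/2 = 734.3077; MSW = 628.000/23 = 27.3043
F = MSB/MSW = 26.8934
df = (2, 23)

test statistic = 26.893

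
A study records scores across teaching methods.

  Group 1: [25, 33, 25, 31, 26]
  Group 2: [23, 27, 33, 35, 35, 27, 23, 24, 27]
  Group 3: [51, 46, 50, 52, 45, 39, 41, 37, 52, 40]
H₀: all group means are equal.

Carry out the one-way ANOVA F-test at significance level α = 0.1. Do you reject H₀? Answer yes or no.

reject H₀: yes

Group means [28.00, 28.22, 45.30], grand mean 35.292
SSB = Σnᵢ(x̄ᵢ−x̄)² = 1717.303; SSW = ΣΣ(x−x̄ᵢ)² = 547.656
MSB = 1717.303/2 = 858.6514; MSW = 547.656/21 = 26.0788
F = MSB/MSW = 32.9252
df = (2, 21)
p-value (upper-tail) = 0.00000
At α=0.1: p < α → reject H₀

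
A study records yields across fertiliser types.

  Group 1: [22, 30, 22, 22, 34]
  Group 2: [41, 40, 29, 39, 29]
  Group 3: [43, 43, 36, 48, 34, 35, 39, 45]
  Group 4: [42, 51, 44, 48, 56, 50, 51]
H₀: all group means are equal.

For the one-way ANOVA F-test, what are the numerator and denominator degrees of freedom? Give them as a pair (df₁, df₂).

k = 4 groups, N = 25 total
df = (k−1, N−k) = (4−1, 25−4) = (3, 21)

degrees of freedom = [3, 21]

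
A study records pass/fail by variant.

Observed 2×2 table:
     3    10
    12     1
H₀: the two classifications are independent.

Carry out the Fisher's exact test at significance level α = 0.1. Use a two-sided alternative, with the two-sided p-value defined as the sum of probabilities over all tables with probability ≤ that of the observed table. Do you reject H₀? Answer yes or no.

Margins: r₁=13, r₂=13, c₁=15, c₂=11, n=26
p_obs = C(13,3)·C(13,12)/C(26,15); sum pmf over tables with pmf ≤ p_obs
p-value (two-sided) = 0.00098
At α=0.1: p < α → reject H₀

reject H₀: yes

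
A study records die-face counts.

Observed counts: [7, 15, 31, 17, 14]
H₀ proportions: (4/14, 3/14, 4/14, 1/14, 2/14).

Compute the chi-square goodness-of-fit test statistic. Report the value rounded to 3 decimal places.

test statistic = 35.083

n = 84; E_i = n·p_i = [24.00, 18.00, 24.00, 6.00, 12.00]
χ² = (7−24.00)²/24.00 + (15−18.00)²/18.00 + (31−24.00)²/24.00 + (17−6.00)²/6.00 + (14−12.00)²/12.00 = 35.0833
df = 4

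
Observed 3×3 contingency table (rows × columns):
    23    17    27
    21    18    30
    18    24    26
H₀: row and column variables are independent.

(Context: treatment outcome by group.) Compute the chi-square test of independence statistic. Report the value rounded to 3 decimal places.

Row totals [67, 69, 68], col totals [62, 59, 83], n=204
χ² = (23−20.36)²/20.36 + (17−19.38)²/19.38 + (27−27.26)²/27.26 + (21−20.97)²/20.97 + (18−19.96)²/19.96 + (30−28.07)²/28.07 + (18−20.67)²/20.67 + (24−19.67)²/19.67 + (26−27.67)²/27.67 = 2.3590
df = 4

test statistic = 2.359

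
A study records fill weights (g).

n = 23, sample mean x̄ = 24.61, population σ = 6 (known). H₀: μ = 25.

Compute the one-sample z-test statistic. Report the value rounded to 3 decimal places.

SE = σ/√n = 6/√23 = 1.2511
z = (x̄−μ₀)/SE = (24.61−25)/1.2511 = -0.3117

test statistic = -0.312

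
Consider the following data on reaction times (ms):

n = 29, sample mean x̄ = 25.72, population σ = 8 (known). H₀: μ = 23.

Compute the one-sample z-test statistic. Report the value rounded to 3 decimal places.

SE = σ/√n = 8/√29 = 1.4856
z = (x̄−μ₀)/SE = (25.72−23)/1.4856 = 1.8310

test statistic = 1.831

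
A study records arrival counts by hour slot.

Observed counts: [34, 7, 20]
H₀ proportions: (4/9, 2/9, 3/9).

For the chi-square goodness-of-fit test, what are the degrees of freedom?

degrees of freedom = 2

df = k − 1 = 3 − 1 = 2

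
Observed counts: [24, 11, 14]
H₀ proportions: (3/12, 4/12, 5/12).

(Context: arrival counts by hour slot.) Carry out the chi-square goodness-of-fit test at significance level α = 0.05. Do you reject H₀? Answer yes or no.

reject H₀: yes

n = 49; E_i = n·p_i = [12.25, 16.33, 20.42]
χ² = (24−12.25)²/12.25 + (11−16.33)²/16.33 + (14−20.42)²/20.42 = 15.0286
df = 2
p-value (upper-tail) = 0.00055
At α=0.05: p < α → reject H₀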